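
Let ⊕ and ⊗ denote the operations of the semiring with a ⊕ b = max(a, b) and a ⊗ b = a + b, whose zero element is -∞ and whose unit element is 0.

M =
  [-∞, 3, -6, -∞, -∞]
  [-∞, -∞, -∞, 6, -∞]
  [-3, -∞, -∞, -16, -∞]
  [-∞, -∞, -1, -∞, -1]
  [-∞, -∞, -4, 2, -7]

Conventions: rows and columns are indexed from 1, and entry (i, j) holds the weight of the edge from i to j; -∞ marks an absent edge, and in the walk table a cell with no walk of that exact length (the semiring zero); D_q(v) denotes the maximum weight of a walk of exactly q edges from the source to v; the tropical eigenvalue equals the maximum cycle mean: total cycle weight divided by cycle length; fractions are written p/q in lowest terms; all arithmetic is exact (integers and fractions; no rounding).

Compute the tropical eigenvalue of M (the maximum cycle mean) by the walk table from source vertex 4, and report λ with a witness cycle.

q=0: [-∞, -∞, -∞, 0, -∞]
q=1: [-∞, -∞, -1, -∞, -1]
q=2: [-4, -∞, -5, 1, -8]
q=3: [-8, -1, 0, -6, 0]
q=4: [-3, -5, -4, 5, -7]
q=5: [-7, 0, 4, 1, 4]
Optimal cycle mean attained by: cycle 1->2->4->3->1, total 3 + 6 + (-1) + (-3), length 4.
Answer: λ = 5/4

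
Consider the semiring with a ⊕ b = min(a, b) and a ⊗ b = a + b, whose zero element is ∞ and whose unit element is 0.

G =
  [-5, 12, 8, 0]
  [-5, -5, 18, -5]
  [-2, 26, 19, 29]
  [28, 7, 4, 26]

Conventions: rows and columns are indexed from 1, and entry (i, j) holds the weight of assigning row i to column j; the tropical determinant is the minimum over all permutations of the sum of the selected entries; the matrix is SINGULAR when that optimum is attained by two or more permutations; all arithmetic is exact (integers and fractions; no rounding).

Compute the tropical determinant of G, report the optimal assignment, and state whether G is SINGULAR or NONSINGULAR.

σ = (1, 2, 3, 4): (-5) + (-5) + 19 + 26 = 35
σ = (1, 2, 4, 3): (-5) + (-5) + 29 + 4 = 23
σ = (1, 3, 2, 4): (-5) + 18 + 26 + 26 = 65
σ = (1, 3, 4, 2): (-5) + 18 + 29 + 7 = 49
σ = (1, 4, 2, 3): (-5) + (-5) + 26 + 4 = 20
σ = (1, 4, 3, 2): (-5) + (-5) + 19 + 7 = 16
σ = (2, 1, 3, 4): 12 + (-5) + 19 + 26 = 52
σ = (2, 1, 4, 3): 12 + (-5) + 29 + 4 = 40
σ = (2, 3, 1, 4): 12 + 18 + (-2) + 26 = 54
σ = (2, 3, 4, 1): 12 + 18 + 29 + 28 = 87
σ = (2, 4, 1, 3): 12 + (-5) + (-2) + 4 = 9
σ = (2, 4, 3, 1): 12 + (-5) + 19 + 28 = 54
σ = (3, 1, 2, 4): 8 + (-5) + 26 + 26 = 55
σ = (3, 1, 4, 2): 8 + (-5) + 29 + 7 = 39
σ = (3, 2, 1, 4): 8 + (-5) + (-2) + 26 = 27
σ = (3, 2, 4, 1): 8 + (-5) + 29 + 28 = 60
σ = (3, 4, 1, 2): 8 + (-5) + (-2) + 7 = 8
σ = (3, 4, 2, 1): 8 + (-5) + 26 + 28 = 57
σ = (4, 1, 2, 3): 0 + (-5) + 26 + 4 = 25
σ = (4, 1, 3, 2): 0 + (-5) + 19 + 7 = 21
σ = (4, 2, 1, 3): 0 + (-5) + (-2) + 4 = -3
σ = (4, 2, 3, 1): 0 + (-5) + 19 + 28 = 42
σ = (4, 3, 1, 2): 0 + 18 + (-2) + 7 = 23
σ = (4, 3, 2, 1): 0 + 18 + 26 + 28 = 72
Optimal value attained by: σ = (4, 2, 1, 3).
Answer: det⊕(G) = -3; verdict: NONSINGULAR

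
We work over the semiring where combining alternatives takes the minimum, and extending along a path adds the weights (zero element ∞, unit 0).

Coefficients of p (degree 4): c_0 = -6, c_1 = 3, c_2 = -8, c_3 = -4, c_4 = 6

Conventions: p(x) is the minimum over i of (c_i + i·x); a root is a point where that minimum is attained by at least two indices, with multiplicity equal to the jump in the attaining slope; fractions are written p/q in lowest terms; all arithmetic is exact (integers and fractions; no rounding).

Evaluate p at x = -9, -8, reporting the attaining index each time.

p(-9) = min(-6+0·(-9)=-6, 3+1·(-9)=-6, -8+2·(-9)=-26, -4+3·(-9)=-31, 6+4·(-9)=-30) = -31 (attained by i=3)
p(-8) = min(-6+0·(-8)=-6, 3+1·(-8)=-5, -8+2·(-8)=-24, -4+3·(-8)=-28, 6+4·(-8)=-26) = -28 (attained by i=3)
Answer: p(-9) = -31; p(-8) = -28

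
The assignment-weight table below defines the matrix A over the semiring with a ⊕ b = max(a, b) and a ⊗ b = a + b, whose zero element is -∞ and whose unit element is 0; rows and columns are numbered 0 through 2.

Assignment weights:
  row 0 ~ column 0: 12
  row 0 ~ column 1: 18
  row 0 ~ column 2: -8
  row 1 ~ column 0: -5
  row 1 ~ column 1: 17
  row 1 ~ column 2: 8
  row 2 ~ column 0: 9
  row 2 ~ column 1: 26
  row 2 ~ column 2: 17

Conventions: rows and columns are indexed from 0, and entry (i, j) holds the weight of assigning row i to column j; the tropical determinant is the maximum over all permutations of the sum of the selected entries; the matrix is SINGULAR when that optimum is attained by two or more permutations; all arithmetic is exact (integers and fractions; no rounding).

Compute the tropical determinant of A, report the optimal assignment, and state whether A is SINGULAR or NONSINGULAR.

σ = (0, 1, 2): 12 + 17 + 17 = 46
σ = (0, 2, 1): 12 + 8 + 26 = 46
σ = (1, 0, 2): 18 + (-5) + 17 = 30
σ = (1, 2, 0): 18 + 8 + 9 = 35
σ = (2, 0, 1): (-8) + (-5) + 26 = 13
σ = (2, 1, 0): (-8) + 17 + 9 = 18
Optimal value attained by: σ = (0, 1, 2).
Answer: det⊕(A) = 46; verdict: SINGULAR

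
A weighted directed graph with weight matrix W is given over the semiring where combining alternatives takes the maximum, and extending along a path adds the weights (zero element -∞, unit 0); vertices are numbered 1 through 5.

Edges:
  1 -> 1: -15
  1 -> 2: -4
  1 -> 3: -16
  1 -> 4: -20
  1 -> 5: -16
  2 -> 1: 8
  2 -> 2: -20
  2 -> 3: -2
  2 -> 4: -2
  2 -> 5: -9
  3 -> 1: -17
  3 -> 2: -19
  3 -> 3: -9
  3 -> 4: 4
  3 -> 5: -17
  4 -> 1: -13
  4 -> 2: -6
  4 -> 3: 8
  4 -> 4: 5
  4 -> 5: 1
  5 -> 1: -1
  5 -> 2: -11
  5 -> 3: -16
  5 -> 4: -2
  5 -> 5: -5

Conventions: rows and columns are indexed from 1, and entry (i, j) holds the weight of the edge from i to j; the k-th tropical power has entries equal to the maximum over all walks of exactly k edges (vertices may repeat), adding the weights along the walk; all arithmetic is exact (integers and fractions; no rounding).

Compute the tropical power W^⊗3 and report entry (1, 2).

W^⊗2:
  [4, -19, -6, -6, -13]
  [-7, 4, 6, 3, -1]
  [-9, -2, 12, 9, 5]
  [2, -1, 13, 12, 6]
  [-3, -5, 6, 3, -1]
W^⊗3:
  [-11, 0, 2, -1, -5]
  [12, -3, 11, 10, 4]
  [6, 3, 17, 16, 10]
  [7, 6, 20, 17, 13]
  [3, -3, 11, 10, 4]
Key observation: the optimum is the walk 1->2->1->2, with weight (-4) + 8 + (-4) = 0.
Optimal value attained by: walk 1->2->1->2.
Answer: (W^⊗3)[1][2] = 0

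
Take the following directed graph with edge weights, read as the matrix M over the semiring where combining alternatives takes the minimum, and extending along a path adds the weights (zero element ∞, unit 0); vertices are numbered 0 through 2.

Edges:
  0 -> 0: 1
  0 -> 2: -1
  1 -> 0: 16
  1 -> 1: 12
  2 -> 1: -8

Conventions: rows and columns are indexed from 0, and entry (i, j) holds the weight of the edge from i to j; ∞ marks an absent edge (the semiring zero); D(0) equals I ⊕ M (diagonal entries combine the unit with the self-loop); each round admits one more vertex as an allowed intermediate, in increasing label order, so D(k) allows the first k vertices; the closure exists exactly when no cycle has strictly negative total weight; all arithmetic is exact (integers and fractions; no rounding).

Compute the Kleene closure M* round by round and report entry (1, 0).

D(0):
  [0, ∞, -1]
  [16, 0, ∞]
  [∞, -8, 0]
D(1):
  [0, ∞, -1]
  [16, 0, 15]
  [∞, -8, 0]
D(2):
  [0, ∞, -1]
  [16, 0, 15]
  [8, -8, 0]
D(3):
  [0, -9, -1]
  [16, 0, 15]
  [8, -8, 0]
Answer: M*[1][0] = 16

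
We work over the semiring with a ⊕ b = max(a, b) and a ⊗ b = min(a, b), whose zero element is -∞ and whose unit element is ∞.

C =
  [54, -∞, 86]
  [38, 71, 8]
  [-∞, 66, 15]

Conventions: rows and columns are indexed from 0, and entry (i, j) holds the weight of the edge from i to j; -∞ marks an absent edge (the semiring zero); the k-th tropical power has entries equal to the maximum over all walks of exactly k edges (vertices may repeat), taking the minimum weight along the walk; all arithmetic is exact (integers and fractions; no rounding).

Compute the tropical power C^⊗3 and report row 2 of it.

C^⊗2:
  [54, 66, 54]
  [38, 71, 38]
  [38, 66, 15]
C^⊗3:
  [54, 66, 54]
  [38, 71, 38]
  [38, 66, 38]
Answer: row 2 of C^⊗3 = [38, 66, 38]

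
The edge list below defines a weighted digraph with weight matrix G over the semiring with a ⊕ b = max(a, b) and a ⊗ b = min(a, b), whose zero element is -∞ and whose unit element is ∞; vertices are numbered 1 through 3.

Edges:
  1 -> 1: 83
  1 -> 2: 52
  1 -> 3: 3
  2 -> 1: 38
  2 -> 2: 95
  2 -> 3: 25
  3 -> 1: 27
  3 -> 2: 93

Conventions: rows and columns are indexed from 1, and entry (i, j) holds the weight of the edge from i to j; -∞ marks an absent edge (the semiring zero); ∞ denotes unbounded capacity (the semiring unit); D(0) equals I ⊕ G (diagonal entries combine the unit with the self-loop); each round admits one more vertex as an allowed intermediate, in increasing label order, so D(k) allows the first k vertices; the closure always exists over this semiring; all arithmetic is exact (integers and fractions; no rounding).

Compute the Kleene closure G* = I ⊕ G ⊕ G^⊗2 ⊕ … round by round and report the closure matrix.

D(0):
  [∞, 52, 3]
  [38, ∞, 25]
  [27, 93, ∞]
D(1):
  [∞, 52, 3]
  [38, ∞, 25]
  [27, 93, ∞]
D(2):
  [∞, 52, 25]
  [38, ∞, 25]
  [38, 93, ∞]
D(3):
  [∞, 52, 25]
  [38, ∞, 25]
  [38, 93, ∞]
Answer: G* = [[∞, 52, 25], [38, ∞, 25], [38, 93, ∞]]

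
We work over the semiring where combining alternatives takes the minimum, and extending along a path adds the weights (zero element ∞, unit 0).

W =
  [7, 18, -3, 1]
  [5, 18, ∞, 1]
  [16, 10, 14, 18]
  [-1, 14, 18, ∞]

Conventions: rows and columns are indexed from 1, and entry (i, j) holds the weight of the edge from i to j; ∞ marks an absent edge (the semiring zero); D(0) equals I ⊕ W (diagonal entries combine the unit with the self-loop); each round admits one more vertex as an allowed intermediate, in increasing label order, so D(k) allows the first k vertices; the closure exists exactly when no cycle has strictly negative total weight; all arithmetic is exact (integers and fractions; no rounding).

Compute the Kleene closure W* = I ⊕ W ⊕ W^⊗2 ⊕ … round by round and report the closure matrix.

D(0):
  [0, 18, -3, 1]
  [5, 0, ∞, 1]
  [16, 10, 0, 18]
  [-1, 14, 18, 0]
D(1):
  [0, 18, -3, 1]
  [5, 0, 2, 1]
  [16, 10, 0, 17]
  [-1, 14, -4, 0]
D(2):
  [0, 18, -3, 1]
  [5, 0, 2, 1]
  [15, 10, 0, 11]
  [-1, 14, -4, 0]
D(3):
  [0, 7, -3, 1]
  [5, 0, 2, 1]
  [15, 10, 0, 11]
  [-1, 6, -4, 0]
D(4):
  [0, 7, -3, 1]
  [0, 0, -3, 1]
  [10, 10, 0, 11]
  [-1, 6, -4, 0]
Answer: W* = [[0, 7, -3, 1], [0, 0, -3, 1], [10, 10, 0, 11], [-1, 6, -4, 0]]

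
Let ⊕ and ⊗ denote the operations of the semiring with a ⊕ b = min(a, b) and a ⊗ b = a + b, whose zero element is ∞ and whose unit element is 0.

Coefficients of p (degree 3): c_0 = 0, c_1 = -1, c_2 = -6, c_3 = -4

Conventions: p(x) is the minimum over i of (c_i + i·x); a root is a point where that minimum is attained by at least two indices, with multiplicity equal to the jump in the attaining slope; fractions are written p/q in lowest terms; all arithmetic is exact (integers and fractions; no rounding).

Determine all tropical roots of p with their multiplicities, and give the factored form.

hull edge (i=0, c=0) to (i=2, c=-6): slope -3, span 2
hull edge (i=2, c=-6) to (i=3, c=-4): slope 2, span 1
Factored form: p(x) = -4 ⊗ (x ⊕ (-2)) ⊗ (x ⊕ 3) ⊗ (x ⊕ 3)
Answer: roots = -2 (mult 1), 3 (mult 2)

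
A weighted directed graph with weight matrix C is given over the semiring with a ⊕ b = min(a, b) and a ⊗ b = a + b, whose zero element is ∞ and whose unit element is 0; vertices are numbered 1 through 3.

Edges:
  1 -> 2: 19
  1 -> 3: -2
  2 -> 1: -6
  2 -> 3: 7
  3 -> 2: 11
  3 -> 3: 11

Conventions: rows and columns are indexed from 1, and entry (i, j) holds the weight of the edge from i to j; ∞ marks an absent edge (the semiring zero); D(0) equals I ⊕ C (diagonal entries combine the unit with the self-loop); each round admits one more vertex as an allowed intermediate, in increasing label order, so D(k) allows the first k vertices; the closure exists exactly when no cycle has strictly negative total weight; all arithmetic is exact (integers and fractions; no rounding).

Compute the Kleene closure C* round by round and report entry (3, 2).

D(0):
  [0, 19, -2]
  [-6, 0, 7]
  [∞, 11, 0]
D(1):
  [0, 19, -2]
  [-6, 0, -8]
  [∞, 11, 0]
D(2):
  [0, 19, -2]
  [-6, 0, -8]
  [5, 11, 0]
D(3):
  [0, 9, -2]
  [-6, 0, -8]
  [5, 11, 0]
Answer: C*[3][2] = 11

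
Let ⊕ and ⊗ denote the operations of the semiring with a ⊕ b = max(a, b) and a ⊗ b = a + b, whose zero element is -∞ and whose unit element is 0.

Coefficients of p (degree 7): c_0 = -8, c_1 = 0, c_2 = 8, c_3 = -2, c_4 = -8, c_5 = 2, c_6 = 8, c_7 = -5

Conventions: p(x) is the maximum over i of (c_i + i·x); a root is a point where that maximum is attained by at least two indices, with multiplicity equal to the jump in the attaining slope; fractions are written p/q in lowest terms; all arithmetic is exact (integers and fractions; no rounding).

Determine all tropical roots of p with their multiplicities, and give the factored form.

hull edge (i=0, c=-8) to (i=2, c=8): slope 8, span 2
hull edge (i=2, c=8) to (i=6, c=8): slope 0, span 4
hull edge (i=6, c=8) to (i=7, c=-5): slope -13, span 1
Factored form: p(x) = -5 ⊗ (x ⊕ (-8)) ⊗ (x ⊕ (-8)) ⊗ (x ⊕ 0) ⊗ (x ⊕ 0) ⊗ (x ⊕ 0) ⊗ (x ⊕ 0) ⊗ (x ⊕ 13)
Answer: roots = -8 (mult 2), 0 (mult 4), 13 (mult 1)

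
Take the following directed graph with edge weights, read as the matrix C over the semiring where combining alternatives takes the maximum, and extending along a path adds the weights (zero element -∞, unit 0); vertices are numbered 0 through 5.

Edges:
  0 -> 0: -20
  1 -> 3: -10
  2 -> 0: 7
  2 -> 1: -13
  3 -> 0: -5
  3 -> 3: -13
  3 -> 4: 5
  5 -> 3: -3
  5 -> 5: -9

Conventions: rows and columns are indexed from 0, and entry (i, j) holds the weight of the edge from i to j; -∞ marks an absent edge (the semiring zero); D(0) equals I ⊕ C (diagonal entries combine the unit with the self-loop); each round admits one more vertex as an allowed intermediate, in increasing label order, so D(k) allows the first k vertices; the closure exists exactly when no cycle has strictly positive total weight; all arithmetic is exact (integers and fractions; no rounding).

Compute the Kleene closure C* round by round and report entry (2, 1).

D(0):
  [0, -∞, -∞, -∞, -∞, -∞]
  [-∞, 0, -∞, -10, -∞, -∞]
  [7, -13, 0, -∞, -∞, -∞]
  [-5, -∞, -∞, 0, 5, -∞]
  [-∞, -∞, -∞, -∞, 0, -∞]
  [-∞, -∞, -∞, -3, -∞, 0]
D(1):
  [0, -∞, -∞, -∞, -∞, -∞]
  [-∞, 0, -∞, -10, -∞, -∞]
  [7, -13, 0, -∞, -∞, -∞]
  [-5, -∞, -∞, 0, 5, -∞]
  [-∞, -∞, -∞, -∞, 0, -∞]
  [-∞, -∞, -∞, -3, -∞, 0]
D(2):
  [0, -∞, -∞, -∞, -∞, -∞]
  [-∞, 0, -∞, -10, -∞, -∞]
  [7, -13, 0, -23, -∞, -∞]
  [-5, -∞, -∞, 0, 5, -∞]
  [-∞, -∞, -∞, -∞, 0, -∞]
  [-∞, -∞, -∞, -3, -∞, 0]
D(3):
  [0, -∞, -∞, -∞, -∞, -∞]
  [-∞, 0, -∞, -10, -∞, -∞]
  [7, -13, 0, -23, -∞, -∞]
  [-5, -∞, -∞, 0, 5, -∞]
  [-∞, -∞, -∞, -∞, 0, -∞]
  [-∞, -∞, -∞, -3, -∞, 0]
D(4):
  [0, -∞, -∞, -∞, -∞, -∞]
  [-15, 0, -∞, -10, -5, -∞]
  [7, -13, 0, -23, -18, -∞]
  [-5, -∞, -∞, 0, 5, -∞]
  [-∞, -∞, -∞, -∞, 0, -∞]
  [-8, -∞, -∞, -3, 2, 0]
D(5):
  [0, -∞, -∞, -∞, -∞, -∞]
  [-15, 0, -∞, -10, -5, -∞]
  [7, -13, 0, -23, -18, -∞]
  [-5, -∞, -∞, 0, 5, -∞]
  [-∞, -∞, -∞, -∞, 0, -∞]
  [-8, -∞, -∞, -3, 2, 0]
D(6):
  [0, -∞, -∞, -∞, -∞, -∞]
  [-15, 0, -∞, -10, -5, -∞]
  [7, -13, 0, -23, -18, -∞]
  [-5, -∞, -∞, 0, 5, -∞]
  [-∞, -∞, -∞, -∞, 0, -∞]
  [-8, -∞, -∞, -3, 2, 0]
Answer: C*[2][1] = -13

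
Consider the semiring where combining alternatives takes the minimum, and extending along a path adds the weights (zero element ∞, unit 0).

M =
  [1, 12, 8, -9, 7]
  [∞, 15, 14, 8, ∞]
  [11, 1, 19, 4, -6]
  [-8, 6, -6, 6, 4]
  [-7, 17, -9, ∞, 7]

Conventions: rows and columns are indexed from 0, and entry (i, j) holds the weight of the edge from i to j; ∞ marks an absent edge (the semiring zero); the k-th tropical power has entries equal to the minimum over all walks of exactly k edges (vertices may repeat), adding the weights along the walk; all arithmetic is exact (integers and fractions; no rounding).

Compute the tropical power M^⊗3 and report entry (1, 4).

M^⊗2:
  [-17, -3, -15, -8, -5]
  [0, 14, 2, 14, 8]
  [-13, 10, -15, 2, 1]
  [-7, -5, -5, -17, -12]
  [-6, -8, -2, -16, -15]
M^⊗3:
  [-16, -14, -14, -26, -21]
  [1, 3, -1, -9, -4]
  [-12, -14, -8, -22, -21]
  [-25, -11, -23, -16, -13]
  [-24, -10, -24, -15, -12]
Key observation: the optimum is the walk 1->3->2->4, with weight 8 + (-6) + (-6) = -4.
Optimal value attained by: walk 1->3->2->4.
Answer: (M^⊗3)[1][4] = -4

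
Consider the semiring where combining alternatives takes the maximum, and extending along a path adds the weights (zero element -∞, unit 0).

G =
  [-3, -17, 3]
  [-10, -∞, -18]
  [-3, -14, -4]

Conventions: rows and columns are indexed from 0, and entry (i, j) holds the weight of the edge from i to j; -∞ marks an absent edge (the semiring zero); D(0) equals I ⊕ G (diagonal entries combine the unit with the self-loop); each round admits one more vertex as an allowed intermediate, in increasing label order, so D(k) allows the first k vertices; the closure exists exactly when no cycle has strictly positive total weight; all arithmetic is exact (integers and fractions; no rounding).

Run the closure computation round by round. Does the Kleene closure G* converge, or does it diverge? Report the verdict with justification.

D(0):
  [0, -17, 3]
  [-10, 0, -18]
  [-3, -14, 0]
D(1):
  [0, -17, 3]
  [-10, 0, -7]
  [-3, -14, 0]
D(2):
  [0, -17, 3]
  [-10, 0, -7]
  [-3, -14, 0]
D(3):
  [0, -11, 3]
  [-10, 0, -7]
  [-3, -14, 0]
Key observation: every diagonal entry stays at the unit through all rounds, so no improving cycle exists.
Answer: CONVERGES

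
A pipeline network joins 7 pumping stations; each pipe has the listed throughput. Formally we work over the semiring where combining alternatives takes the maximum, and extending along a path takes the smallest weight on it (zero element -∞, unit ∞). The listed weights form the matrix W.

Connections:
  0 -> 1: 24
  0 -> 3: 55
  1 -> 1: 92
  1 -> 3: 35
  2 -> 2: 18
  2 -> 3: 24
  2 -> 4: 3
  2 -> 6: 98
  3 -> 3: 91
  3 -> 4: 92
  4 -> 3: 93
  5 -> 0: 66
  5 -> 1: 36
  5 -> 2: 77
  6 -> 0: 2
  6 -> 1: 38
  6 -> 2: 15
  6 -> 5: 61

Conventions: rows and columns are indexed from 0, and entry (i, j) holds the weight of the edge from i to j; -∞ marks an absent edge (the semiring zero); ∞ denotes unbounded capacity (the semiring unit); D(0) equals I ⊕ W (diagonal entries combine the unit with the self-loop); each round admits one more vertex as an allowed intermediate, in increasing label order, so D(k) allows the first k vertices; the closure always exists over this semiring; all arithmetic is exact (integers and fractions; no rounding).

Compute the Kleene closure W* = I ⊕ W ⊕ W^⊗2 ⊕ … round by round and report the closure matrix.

D(0):
  [∞, 24, -∞, 55, -∞, -∞, -∞]
  [-∞, ∞, -∞, 35, -∞, -∞, -∞]
  [-∞, -∞, ∞, 24, 3, -∞, 98]
  [-∞, -∞, -∞, ∞, 92, -∞, -∞]
  [-∞, -∞, -∞, 93, ∞, -∞, -∞]
  [66, 36, 77, -∞, -∞, ∞, -∞]
  [2, 38, 15, -∞, -∞, 61, ∞]
D(1):
  [∞, 24, -∞, 55, -∞, -∞, -∞]
  [-∞, ∞, -∞, 35, -∞, -∞, -∞]
  [-∞, -∞, ∞, 24, 3, -∞, 98]
  [-∞, -∞, -∞, ∞, 92, -∞, -∞]
  [-∞, -∞, -∞, 93, ∞, -∞, -∞]
  [66, 36, 77, 55, -∞, ∞, -∞]
  [2, 38, 15, 2, -∞, 61, ∞]
D(2):
  [∞, 24, -∞, 55, -∞, -∞, -∞]
  [-∞, ∞, -∞, 35, -∞, -∞, -∞]
  [-∞, -∞, ∞, 24, 3, -∞, 98]
  [-∞, -∞, -∞, ∞, 92, -∞, -∞]
  [-∞, -∞, -∞, 93, ∞, -∞, -∞]
  [66, 36, 77, 55, -∞, ∞, -∞]
  [2, 38, 15, 35, -∞, 61, ∞]
D(3):
  [∞, 24, -∞, 55, -∞, -∞, -∞]
  [-∞, ∞, -∞, 35, -∞, -∞, -∞]
  [-∞, -∞, ∞, 24, 3, -∞, 98]
  [-∞, -∞, -∞, ∞, 92, -∞, -∞]
  [-∞, -∞, -∞, 93, ∞, -∞, -∞]
  [66, 36, 77, 55, 3, ∞, 77]
  [2, 38, 15, 35, 3, 61, ∞]
D(4):
  [∞, 24, -∞, 55, 55, -∞, -∞]
  [-∞, ∞, -∞, 35, 35, -∞, -∞]
  [-∞, -∞, ∞, 24, 24, -∞, 98]
  [-∞, -∞, -∞, ∞, 92, -∞, -∞]
  [-∞, -∞, -∞, 93, ∞, -∞, -∞]
  [66, 36, 77, 55, 55, ∞, 77]
  [2, 38, 15, 35, 35, 61, ∞]
D(5):
  [∞, 24, -∞, 55, 55, -∞, -∞]
  [-∞, ∞, -∞, 35, 35, -∞, -∞]
  [-∞, -∞, ∞, 24, 24, -∞, 98]
  [-∞, -∞, -∞, ∞, 92, -∞, -∞]
  [-∞, -∞, -∞, 93, ∞, -∞, -∞]
  [66, 36, 77, 55, 55, ∞, 77]
  [2, 38, 15, 35, 35, 61, ∞]
D(6):
  [∞, 24, -∞, 55, 55, -∞, -∞]
  [-∞, ∞, -∞, 35, 35, -∞, -∞]
  [-∞, -∞, ∞, 24, 24, -∞, 98]
  [-∞, -∞, -∞, ∞, 92, -∞, -∞]
  [-∞, -∞, -∞, 93, ∞, -∞, -∞]
  [66, 36, 77, 55, 55, ∞, 77]
  [61, 38, 61, 55, 55, 61, ∞]
D(7):
  [∞, 24, -∞, 55, 55, -∞, -∞]
  [-∞, ∞, -∞, 35, 35, -∞, -∞]
  [61, 38, ∞, 55, 55, 61, 98]
  [-∞, -∞, -∞, ∞, 92, -∞, -∞]
  [-∞, -∞, -∞, 93, ∞, -∞, -∞]
  [66, 38, 77, 55, 55, ∞, 77]
  [61, 38, 61, 55, 55, 61, ∞]
Answer: W* = [[∞, 24, -∞, 55, 55, -∞, -∞], [-∞, ∞, -∞, 35, 35, -∞, -∞], [61, 38, ∞, 55, 55, 61, 98], [-∞, -∞, -∞, ∞, 92, -∞, -∞], [-∞, -∞, -∞, 93, ∞, -∞, -∞], [66, 38, 77, 55, 55, ∞, 77], [61, 38, 61, 55, 55, 61, ∞]]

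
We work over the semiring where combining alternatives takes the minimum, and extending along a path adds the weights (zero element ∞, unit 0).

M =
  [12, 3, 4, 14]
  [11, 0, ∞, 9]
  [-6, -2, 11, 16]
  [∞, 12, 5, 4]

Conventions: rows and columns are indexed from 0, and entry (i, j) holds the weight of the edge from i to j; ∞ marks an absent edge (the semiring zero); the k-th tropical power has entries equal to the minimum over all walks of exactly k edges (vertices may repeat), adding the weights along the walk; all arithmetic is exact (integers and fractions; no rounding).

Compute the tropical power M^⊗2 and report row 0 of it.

M^⊗2:
  [-2, 2, 15, 12]
  [11, 0, 14, 9]
  [5, -3, -2, 7]
  [-1, 3, 9, 8]
Answer: row 0 of M^⊗2 = [-2, 2, 15, 12]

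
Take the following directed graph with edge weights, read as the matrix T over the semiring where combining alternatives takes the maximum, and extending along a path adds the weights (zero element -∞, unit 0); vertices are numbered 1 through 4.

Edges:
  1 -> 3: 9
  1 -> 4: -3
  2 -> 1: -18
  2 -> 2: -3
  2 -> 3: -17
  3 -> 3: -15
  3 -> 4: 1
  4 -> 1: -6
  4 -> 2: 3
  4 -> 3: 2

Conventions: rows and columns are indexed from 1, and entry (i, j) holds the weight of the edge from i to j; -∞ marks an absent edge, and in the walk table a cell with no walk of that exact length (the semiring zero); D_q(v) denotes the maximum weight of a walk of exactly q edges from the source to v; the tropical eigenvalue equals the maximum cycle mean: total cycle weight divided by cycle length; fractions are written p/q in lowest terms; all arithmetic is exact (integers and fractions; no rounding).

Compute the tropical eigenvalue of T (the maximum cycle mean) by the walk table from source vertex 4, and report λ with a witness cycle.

q=0: [-∞, -∞, -∞, 0]
q=1: [-6, 3, 2, -∞]
q=2: [-15, 0, 3, 3]
q=3: [-3, 6, 5, 4]
q=4: [-2, 7, 6, 6]
Optimal cycle mean attained by: cycle 3->4->3, total 1 + 2, length 2.
Answer: λ = 3/2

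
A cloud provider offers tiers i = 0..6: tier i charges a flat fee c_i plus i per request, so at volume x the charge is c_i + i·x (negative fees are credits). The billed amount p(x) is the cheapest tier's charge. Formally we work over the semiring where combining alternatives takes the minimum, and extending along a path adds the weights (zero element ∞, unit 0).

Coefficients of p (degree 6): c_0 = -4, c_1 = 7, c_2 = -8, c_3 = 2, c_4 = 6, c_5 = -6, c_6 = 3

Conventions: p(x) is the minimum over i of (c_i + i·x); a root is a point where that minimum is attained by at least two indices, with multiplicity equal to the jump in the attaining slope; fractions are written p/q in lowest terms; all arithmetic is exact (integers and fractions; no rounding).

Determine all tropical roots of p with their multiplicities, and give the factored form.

hull edge (i=0, c=-4) to (i=2, c=-8): slope -2, span 2
hull edge (i=2, c=-8) to (i=5, c=-6): slope 2/3, span 3
hull edge (i=5, c=-6) to (i=6, c=3): slope 9, span 1
Factored form: p(x) = 3 ⊗ (x ⊕ (-9)) ⊗ (x ⊕ (-2/3)) ⊗ (x ⊕ (-2/3)) ⊗ (x ⊕ (-2/3)) ⊗ (x ⊕ 2) ⊗ (x ⊕ 2)
Answer: roots = -9 (mult 1), -2/3 (mult 3), 2 (mult 2)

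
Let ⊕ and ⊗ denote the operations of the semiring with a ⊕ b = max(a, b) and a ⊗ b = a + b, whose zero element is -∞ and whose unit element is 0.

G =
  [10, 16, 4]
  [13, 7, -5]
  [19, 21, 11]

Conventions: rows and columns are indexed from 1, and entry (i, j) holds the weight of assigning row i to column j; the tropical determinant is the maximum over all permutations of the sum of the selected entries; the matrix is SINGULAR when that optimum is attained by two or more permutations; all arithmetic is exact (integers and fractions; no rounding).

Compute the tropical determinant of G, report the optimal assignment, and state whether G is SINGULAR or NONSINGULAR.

σ = (1, 2, 3): 10 + 7 + 11 = 28
σ = (1, 3, 2): 10 + (-5) + 21 = 26
σ = (2, 1, 3): 16 + 13 + 11 = 40
σ = (2, 3, 1): 16 + (-5) + 19 = 30
σ = (3, 1, 2): 4 + 13 + 21 = 38
σ = (3, 2, 1): 4 + 7 + 19 = 30
Optimal value attained by: σ = (2, 1, 3).
Answer: det⊕(G) = 40; verdict: NONSINGULAR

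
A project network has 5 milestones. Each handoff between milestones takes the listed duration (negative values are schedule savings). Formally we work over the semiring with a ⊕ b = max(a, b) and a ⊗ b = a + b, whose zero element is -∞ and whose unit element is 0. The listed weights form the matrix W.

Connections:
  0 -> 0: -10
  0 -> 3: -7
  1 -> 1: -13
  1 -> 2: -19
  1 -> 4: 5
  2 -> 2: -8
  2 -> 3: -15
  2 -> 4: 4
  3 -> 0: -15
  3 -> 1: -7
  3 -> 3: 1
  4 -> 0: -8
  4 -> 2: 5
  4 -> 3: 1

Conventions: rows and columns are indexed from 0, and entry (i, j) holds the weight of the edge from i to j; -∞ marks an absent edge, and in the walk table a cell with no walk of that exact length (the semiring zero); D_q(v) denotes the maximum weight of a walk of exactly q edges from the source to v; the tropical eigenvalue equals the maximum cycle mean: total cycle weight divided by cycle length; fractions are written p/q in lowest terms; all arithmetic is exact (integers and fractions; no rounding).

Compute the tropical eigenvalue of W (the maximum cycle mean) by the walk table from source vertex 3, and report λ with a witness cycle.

q=0: [-∞, -∞, -∞, 0, -∞]
q=1: [-15, -7, -∞, 1, -∞]
q=2: [-14, -6, -26, 2, -2]
q=3: [-10, -5, 3, 3, -1]
q=4: [-9, -4, 4, 4, 7]
q=5: [-1, -3, 12, 8, 8]
Optimal cycle mean attained by: cycle 2->4->2, total 4 + 5, length 2.
Answer: λ = 9/2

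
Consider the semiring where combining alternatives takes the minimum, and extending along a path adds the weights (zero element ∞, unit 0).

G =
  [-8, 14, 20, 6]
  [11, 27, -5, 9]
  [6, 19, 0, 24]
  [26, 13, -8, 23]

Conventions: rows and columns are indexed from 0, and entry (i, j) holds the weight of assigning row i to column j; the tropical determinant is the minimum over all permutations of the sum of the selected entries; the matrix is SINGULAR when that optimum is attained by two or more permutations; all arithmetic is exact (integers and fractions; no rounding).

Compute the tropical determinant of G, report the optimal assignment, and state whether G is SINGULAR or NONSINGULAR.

σ = (0, 1, 2, 3): (-8) + 27 + 0 + 23 = 42
σ = (0, 1, 3, 2): (-8) + 27 + 24 + (-8) = 35
σ = (0, 2, 1, 3): (-8) + (-5) + 19 + 23 = 29
σ = (0, 2, 3, 1): (-8) + (-5) + 24 + 13 = 24
σ = (0, 3, 1, 2): (-8) + 9 + 19 + (-8) = 12
σ = (0, 3, 2, 1): (-8) + 9 + 0 + 13 = 14
σ = (1, 0, 2, 3): 14 + 11 + 0 + 23 = 48
σ = (1, 0, 3, 2): 14 + 11 + 24 + (-8) = 41
σ = (1, 2, 0, 3): 14 + (-5) + 6 + 23 = 38
σ = (1, 2, 3, 0): 14 + (-5) + 24 + 26 = 59
σ = (1, 3, 0, 2): 14 + 9 + 6 + (-8) = 21
σ = (1, 3, 2, 0): 14 + 9 + 0 + 26 = 49
σ = (2, 0, 1, 3): 20 + 11 + 19 + 23 = 73
σ = (2, 0, 3, 1): 20 + 11 + 24 + 13 = 68
σ = (2, 1, 0, 3): 20 + 27 + 6 + 23 = 76
σ = (2, 1, 3, 0): 20 + 27 + 24 + 26 = 97
σ = (2, 3, 0, 1): 20 + 9 + 6 + 13 = 48
σ = (2, 3, 1, 0): 20 + 9 + 19 + 26 = 74
σ = (3, 0, 1, 2): 6 + 11 + 19 + (-8) = 28
σ = (3, 0, 2, 1): 6 + 11 + 0 + 13 = 30
σ = (3, 1, 0, 2): 6 + 27 + 6 + (-8) = 31
σ = (3, 1, 2, 0): 6 + 27 + 0 + 26 = 59
σ = (3, 2, 0, 1): 6 + (-5) + 6 + 13 = 20
σ = (3, 2, 1, 0): 6 + (-5) + 19 + 26 = 46
Optimal value attained by: σ = (0, 3, 1, 2).
Answer: det⊕(G) = 12; verdict: NONSINGULAR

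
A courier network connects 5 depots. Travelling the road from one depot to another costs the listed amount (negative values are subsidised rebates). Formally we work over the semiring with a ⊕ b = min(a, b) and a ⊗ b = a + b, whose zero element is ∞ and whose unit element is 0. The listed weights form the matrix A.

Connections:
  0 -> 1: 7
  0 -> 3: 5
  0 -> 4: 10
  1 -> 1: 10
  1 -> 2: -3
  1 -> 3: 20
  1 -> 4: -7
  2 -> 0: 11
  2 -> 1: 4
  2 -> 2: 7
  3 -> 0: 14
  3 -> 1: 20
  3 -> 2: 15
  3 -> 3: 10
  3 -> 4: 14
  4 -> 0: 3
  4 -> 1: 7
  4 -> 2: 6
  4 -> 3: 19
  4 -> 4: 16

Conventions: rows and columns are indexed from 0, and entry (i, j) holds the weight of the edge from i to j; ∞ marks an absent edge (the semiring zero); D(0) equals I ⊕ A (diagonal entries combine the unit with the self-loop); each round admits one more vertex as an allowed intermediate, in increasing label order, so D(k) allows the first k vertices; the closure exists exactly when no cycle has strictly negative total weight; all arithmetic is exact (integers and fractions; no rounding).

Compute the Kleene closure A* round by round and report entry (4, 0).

D(0):
  [0, 7, ∞, 5, 10]
  [∞, 0, -3, 20, -7]
  [11, 4, 0, ∞, ∞]
  [14, 20, 15, 0, 14]
  [3, 7, 6, 19, 0]
D(1):
  [0, 7, ∞, 5, 10]
  [∞, 0, -3, 20, -7]
  [11, 4, 0, 16, 21]
  [14, 20, 15, 0, 14]
  [3, 7, 6, 8, 0]
D(2):
  [0, 7, 4, 5, 0]
  [∞, 0, -3, 20, -7]
  [11, 4, 0, 16, -3]
  [14, 20, 15, 0, 13]
  [3, 7, 4, 8, 0]
D(3):
  [0, 7, 4, 5, 0]
  [8, 0, -3, 13, -7]
  [11, 4, 0, 16, -3]
  [14, 19, 15, 0, 12]
  [3, 7, 4, 8, 0]
D(4):
  [0, 7, 4, 5, 0]
  [8, 0, -3, 13, -7]
  [11, 4, 0, 16, -3]
  [14, 19, 15, 0, 12]
  [3, 7, 4, 8, 0]
D(5):
  [0, 7, 4, 5, 0]
  [-4, 0, -3, 1, -7]
  [0, 4, 0, 5, -3]
  [14, 19, 15, 0, 12]
  [3, 7, 4, 8, 0]
Answer: A*[4][0] = 3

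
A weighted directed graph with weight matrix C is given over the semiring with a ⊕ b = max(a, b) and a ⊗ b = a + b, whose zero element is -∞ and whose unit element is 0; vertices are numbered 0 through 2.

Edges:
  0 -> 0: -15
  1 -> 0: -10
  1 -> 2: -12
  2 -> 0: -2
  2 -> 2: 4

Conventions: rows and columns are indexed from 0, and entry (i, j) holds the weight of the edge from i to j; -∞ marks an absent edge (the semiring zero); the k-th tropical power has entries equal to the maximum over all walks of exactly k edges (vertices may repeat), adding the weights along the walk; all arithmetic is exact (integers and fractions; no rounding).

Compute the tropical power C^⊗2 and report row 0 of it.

C^⊗2:
  [-30, -∞, -∞]
  [-14, -∞, -8]
  [2, -∞, 8]
Answer: row 0 of C^⊗2 = [-30, -∞, -∞]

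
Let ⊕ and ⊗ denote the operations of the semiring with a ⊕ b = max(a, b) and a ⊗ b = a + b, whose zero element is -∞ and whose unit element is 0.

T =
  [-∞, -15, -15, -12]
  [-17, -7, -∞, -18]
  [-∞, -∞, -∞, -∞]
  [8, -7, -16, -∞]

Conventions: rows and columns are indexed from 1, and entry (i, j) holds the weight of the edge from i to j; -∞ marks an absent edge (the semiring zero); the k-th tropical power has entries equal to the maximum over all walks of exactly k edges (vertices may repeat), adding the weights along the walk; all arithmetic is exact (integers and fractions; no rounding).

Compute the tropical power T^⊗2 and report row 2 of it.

T^⊗2:
  [-4, -19, -28, -33]
  [-10, -14, -32, -25]
  [-∞, -∞, -∞, -∞]
  [-24, -7, -7, -4]
Answer: row 2 of T^⊗2 = [-10, -14, -32, -25]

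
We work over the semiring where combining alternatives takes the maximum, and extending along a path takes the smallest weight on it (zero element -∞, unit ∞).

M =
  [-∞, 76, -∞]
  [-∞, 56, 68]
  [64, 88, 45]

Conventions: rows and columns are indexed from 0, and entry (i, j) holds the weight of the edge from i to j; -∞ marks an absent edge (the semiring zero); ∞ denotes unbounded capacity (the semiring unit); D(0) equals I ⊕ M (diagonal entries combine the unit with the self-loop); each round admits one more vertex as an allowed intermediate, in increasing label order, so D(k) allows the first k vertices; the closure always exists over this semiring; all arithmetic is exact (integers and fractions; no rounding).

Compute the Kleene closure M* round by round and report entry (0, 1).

D(0):
  [∞, 76, -∞]
  [-∞, ∞, 68]
  [64, 88, ∞]
D(1):
  [∞, 76, -∞]
  [-∞, ∞, 68]
  [64, 88, ∞]
D(2):
  [∞, 76, 68]
  [-∞, ∞, 68]
  [64, 88, ∞]
D(3):
  [∞, 76, 68]
  [64, ∞, 68]
  [64, 88, ∞]
Answer: M*[0][1] = 76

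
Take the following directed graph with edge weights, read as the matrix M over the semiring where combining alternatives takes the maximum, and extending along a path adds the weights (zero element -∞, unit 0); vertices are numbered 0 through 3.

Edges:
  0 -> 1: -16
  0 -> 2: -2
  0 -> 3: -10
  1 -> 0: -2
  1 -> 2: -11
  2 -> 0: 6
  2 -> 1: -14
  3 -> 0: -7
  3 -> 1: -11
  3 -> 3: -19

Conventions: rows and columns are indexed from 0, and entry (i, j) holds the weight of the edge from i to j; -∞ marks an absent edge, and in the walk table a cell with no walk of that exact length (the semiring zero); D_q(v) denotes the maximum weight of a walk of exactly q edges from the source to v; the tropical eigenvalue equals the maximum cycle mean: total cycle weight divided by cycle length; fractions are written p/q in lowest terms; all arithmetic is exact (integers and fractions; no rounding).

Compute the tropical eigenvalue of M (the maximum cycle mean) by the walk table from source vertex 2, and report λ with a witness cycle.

q=0: [-∞, -∞, 0, -∞]
q=1: [6, -14, -∞, -∞]
q=2: [-16, -10, 4, -4]
q=3: [10, -10, -18, -23]
q=4: [-12, -6, 8, 0]
Optimal cycle mean attained by: cycle 0->2->0, total (-2) + 6, length 2.
Answer: λ = 2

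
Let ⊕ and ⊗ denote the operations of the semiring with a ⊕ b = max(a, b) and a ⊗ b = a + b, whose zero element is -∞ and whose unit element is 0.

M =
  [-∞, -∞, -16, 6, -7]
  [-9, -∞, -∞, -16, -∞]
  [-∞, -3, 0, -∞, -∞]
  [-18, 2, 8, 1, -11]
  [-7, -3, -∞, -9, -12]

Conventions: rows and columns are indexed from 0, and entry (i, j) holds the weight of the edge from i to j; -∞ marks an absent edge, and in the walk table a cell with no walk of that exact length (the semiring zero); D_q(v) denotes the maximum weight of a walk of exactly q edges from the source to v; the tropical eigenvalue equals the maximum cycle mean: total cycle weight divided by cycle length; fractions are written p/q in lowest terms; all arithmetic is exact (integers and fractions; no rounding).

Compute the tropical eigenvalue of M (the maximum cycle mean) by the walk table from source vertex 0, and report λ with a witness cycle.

q=0: [0, -∞, -∞, -∞, -∞]
q=1: [-∞, -∞, -16, 6, -7]
q=2: [-12, 8, 14, 7, -5]
q=3: [-1, 11, 15, 8, -4]
q=4: [2, 12, 16, 9, -3]
q=5: [3, 13, 17, 10, -2]
Optimal cycle mean attained by: cycle 3->3, total 1, length 1.
Answer: λ = 1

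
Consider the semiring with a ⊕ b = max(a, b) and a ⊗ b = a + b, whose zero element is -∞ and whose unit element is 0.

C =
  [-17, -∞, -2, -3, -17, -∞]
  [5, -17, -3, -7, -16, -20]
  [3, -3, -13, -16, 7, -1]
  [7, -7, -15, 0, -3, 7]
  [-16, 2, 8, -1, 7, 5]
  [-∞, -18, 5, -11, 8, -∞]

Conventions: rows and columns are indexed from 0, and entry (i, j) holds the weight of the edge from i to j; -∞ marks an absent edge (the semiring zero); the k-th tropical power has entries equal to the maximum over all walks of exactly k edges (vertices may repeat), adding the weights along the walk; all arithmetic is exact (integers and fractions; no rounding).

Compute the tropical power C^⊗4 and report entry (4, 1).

C^⊗2:
  [4, -5, -9, -3, 5, 4]
  [0, -6, 3, 2, 4, 0]
  [2, 9, 15, 6, 14, 12]
  [7, -1, 12, 4, 15, 7]
  [11, 9, 15, 6, 15, 12]
  [8, 10, 16, 7, 15, 13]
C^⊗3:
  [4, 7, 13, 4, 12, 10]
  [9, 6, 12, 3, 11, 9]
  [18, 16, 22, 13, 22, 19]
  [15, 17, 23, 14, 22, 20]
  [18, 17, 23, 14, 22, 20]
  [19, 17, 23, 14, 23, 20]
C^⊗4:
  [16, 14, 20, 11, 20, 17]
  [15, 13, 19, 10, 19, 16]
  [25, 24, 30, 21, 29, 27]
  [26, 24, 30, 21, 30, 27]
  [26, 24, 30, 21, 30, 27]
  [26, 25, 31, 22, 30, 28]
Key observation: the optimum is the walk 4->2->4->4->1, with weight 8 + 7 + 7 + 2 = 24.
Optimal value attained by: walk 4->2->4->4->1.
Answer: (C^⊗4)[4][1] = 24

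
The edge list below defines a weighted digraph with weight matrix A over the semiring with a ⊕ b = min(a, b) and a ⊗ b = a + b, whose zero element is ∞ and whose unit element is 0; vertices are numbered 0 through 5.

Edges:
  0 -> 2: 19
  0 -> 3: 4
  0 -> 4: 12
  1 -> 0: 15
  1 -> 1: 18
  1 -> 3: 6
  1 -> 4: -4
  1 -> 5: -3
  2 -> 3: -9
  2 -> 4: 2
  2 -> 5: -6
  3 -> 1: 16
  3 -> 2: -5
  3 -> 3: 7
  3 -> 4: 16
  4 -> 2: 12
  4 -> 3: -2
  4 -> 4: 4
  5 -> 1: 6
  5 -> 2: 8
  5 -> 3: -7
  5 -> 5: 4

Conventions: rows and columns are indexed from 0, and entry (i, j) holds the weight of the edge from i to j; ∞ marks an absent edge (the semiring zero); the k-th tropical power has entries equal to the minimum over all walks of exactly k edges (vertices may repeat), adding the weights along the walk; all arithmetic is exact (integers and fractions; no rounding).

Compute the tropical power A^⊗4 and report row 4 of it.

A^⊗2:
  [∞, 20, -1, 10, 16, 13]
  [33, 3, 1, -10, 0, 1]
  [∞, 0, -14, -13, 6, -2]
  [31, 23, 2, -14, -3, -11]
  [∞, 14, -7, 2, 8, 6]
  [21, 9, -12, -3, 2, 2]
A^⊗3:
  [35, 19, 5, -10, 1, -7]
  [18, 6, -15, -8, -1, -5]
  [15, 3, -18, -23, -12, -20]
  [38, -5, -19, -18, 1, -7]
  [29, 12, -3, -16, -5, -13]
  [24, 8, -8, -21, -10, -18]
A^⊗4:
  [34, -1, -15, -14, 5, -3]
  [21, 1, -13, -24, -13, -21]
  [18, -14, -28, -27, -16, -24]
  [10, -2, -23, -28, -17, -25]
  [27, -7, -21, -20, -1, -9]
  [23, -12, -26, -25, -6, -14]
Answer: row 4 of A^⊗4 = [27, -7, -21, -20, -1, -9]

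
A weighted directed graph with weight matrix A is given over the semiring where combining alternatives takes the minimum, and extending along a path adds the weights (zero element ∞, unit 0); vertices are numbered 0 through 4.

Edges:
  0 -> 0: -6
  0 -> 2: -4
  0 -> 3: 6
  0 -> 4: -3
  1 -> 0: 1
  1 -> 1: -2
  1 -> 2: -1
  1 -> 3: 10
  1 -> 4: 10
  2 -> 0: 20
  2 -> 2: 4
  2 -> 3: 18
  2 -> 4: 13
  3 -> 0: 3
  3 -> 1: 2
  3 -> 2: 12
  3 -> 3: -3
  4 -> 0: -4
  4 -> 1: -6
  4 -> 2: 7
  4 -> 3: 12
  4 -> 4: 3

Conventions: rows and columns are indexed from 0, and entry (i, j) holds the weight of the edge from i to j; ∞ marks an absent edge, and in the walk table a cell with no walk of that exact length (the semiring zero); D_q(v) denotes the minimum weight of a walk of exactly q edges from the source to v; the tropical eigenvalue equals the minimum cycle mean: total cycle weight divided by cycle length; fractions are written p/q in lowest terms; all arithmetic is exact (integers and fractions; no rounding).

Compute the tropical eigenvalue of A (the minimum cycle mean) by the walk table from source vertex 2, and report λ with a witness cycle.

q=0: [∞, ∞, 0, ∞, ∞]
q=1: [20, ∞, 4, 18, 13]
q=2: [9, 7, 8, 15, 16]
q=3: [3, 5, 5, 12, 6]
q=4: [-3, 0, -1, 9, 0]
q=5: [-9, -6, -7, 3, -6]
Optimal cycle mean attained by: cycle 0->0, total (-6), length 1.
Answer: λ = -6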